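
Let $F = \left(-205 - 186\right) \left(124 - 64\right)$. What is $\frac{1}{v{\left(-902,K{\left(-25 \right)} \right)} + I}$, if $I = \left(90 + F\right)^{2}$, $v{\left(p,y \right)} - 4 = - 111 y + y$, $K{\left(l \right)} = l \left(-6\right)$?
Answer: $\frac{1}{546140404} \approx 1.831 \cdot 10^{-9}$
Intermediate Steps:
$K{\left(l \right)} = - 6 l$
$F = -23460$ ($F = \left(-391\right) 60 = -23460$)
$v{\left(p,y \right)} = 4 - 110 y$ ($v{\left(p,y \right)} = 4 + \left(- 111 y + y\right) = 4 - 110 y$)
$I = 546156900$ ($I = \left(90 - 23460\right)^{2} = \left(-23370\right)^{2} = 546156900$)
$\frac{1}{v{\left(-902,K{\left(-25 \right)} \right)} + I} = \frac{1}{\left(4 - 110 \left(\left(-6\right) \left(-25\right)\right)\right) + 546156900} = \frac{1}{\left(4 - 16500\right) + 546156900} = \frac{1}{-16496 + 546156900} = \frac{1}{546140404}$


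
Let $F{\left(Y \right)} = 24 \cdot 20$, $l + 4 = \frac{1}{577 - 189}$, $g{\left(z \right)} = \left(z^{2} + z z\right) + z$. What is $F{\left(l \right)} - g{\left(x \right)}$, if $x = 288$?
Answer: $-165696$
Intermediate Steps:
$g{\left(z \right)} = z + 2 z^{2}$ ($g{\left(z \right)} = \left(z^{2} + z^{2}\right) + z = 2 z^{2} + z = z + 2 z^{2}$)
$l = - \frac{1551}{388}$ ($l = -4 + \frac{1}{577 - 189} = -4 + \frac{1}{388} = - \frac{1551}{388} \approx -3.9974$)
$F{\left(Y \right)} = 480$
$F{\left(l \right)} - g{\left(x \right)} = 480 - 288 \left(1 + 2 \cdot 288\right) = 480 - 288 \left(1 + 576\right) = 480 - 288 \cdot 577 = 480 - 166176 = -165696$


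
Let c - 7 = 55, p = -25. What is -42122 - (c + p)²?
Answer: -43491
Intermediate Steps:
c = 62 (c = 7 + 55 = 62)
-42122 - (c + p)² = -42122 - (62 - 25)² = -42122 - 1*37² = -42122 - 1*1369 = -42122 - 1369 = -43491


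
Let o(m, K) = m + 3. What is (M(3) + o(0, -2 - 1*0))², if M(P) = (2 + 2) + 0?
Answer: 49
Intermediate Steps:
M(P) = 4 (M(P) = 4 + 0 = 4)
o(m, K) = 3 + m
(M(3) + o(0, -2 - 1*0))² = (4 + (3 + 0))² = (4 + 3)² = 7² = 49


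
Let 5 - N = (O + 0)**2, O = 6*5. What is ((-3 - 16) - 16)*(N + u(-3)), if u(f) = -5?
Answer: 31500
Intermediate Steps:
O = 30
N = -895 (N = 5 - (30 + 0)**2 = 5 - 1*30**2 = 5 - 1*900 = 5 - 900 = -895)
((-3 - 16) - 16)*(N + u(-3)) = ((-3 - 16) - 16)*(-895 - 5) = (-19 - 16)*(-900) = -35*(-900) = 31500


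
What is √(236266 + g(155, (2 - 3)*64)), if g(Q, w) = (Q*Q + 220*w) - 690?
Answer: √245521 ≈ 495.50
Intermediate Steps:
g(Q, w) = -690 + Q² + 220*w (g(Q, w) = (Q² + 220*w) - 690 = -690 + Q² + 220*w)
√(236266 + g(155, (2 - 3)*64)) = √(236266 + (-690 + 155² + 220*((2 - 3)*64))) = √(236266 + (-690 + 24025 + 220*(-1*64))) = √(236266 + (-690 + 24025 + 220*(-64))) = √(236266 + (-690 + 24025 - 14080)) = √(236266 + 9255) = √245521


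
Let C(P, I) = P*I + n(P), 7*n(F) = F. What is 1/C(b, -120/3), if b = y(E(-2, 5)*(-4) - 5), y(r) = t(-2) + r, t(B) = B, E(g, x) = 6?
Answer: 7/8649 ≈ 0.00080934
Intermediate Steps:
n(F) = F/7
y(r) = -2 + r
b = -31 (b = -2 + (6*(-4) - 5) = -2 + (-24 - 5) = -2 - 29 = -31)
C(P, I) = P/7 + I*P (C(P, I) = P*I + P/7 = I*P + P/7 = P/7 + I*P)
1/C(b, -120/3) = 1/(-31*(⅐ - 120/3)) = 1/(-31*(⅐ - 60*⅔)) = 1/(-31*(⅐ - 40)) = 1/(-31*(-279/7)) = 1/(8649/7) = 7/8649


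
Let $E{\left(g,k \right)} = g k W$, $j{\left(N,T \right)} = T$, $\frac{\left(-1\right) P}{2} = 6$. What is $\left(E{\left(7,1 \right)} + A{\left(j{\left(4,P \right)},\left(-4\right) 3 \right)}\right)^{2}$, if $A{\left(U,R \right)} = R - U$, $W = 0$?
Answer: $0$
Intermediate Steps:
$P = -12$ ($P = \left(-2\right) 6 = -12$)
$E{\left(g,k \right)} = 0$ ($E{\left(g,k \right)} = g k 0 = 0$)
$\left(E{\left(7,1 \right)} + A{\left(j{\left(4,P \right)},\left(-4\right) 3 \right)}\right)^{2} = \left(0 - 0\right)^{2} = \left(0 + \left(-12 + 12\right)\right)^{2} = \left(0 + 0\right)^{2} = 0^{2} = 0$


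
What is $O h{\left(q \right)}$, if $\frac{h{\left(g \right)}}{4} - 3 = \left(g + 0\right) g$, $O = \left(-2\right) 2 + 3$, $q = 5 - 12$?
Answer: $-208$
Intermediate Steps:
$q = -7$ ($q = 5 - 12 = -7$)
$O = -1$ ($O = -4 + 3 = -1$)
$h{\left(g \right)} = 12 + 4 g^{2}$ ($h{\left(g \right)} = 12 + 4 \left(g + 0\right) g = 12 + 4 g g = 12 + 4 g^{2}$)
$O h{\left(q \right)} = - (12 + 4 \left(-7\right)^{2}) = - (12 + 4 \cdot 49) = - (12 + 196) = \left(-1\right) 208 = -208$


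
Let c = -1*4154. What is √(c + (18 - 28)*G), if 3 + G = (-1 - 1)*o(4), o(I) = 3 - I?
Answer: 4*I*√259 ≈ 64.374*I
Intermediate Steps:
G = -1 (G = -3 + (-1 - 1)*(3 - 1*4) = -3 - 2*(3 - 4) = -3 - 2*(-1) = -3 + 2 = -1)
c = -4154
√(c + (18 - 28)*G) = √(-4154 + (18 - 28)*(-1)) = √(-4154 - 10*(-1)) = √(-4154 + 10) = √(-4144) = 4*I*√259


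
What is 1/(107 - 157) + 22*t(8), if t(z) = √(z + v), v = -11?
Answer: -1/50 + 22*I*√3 ≈ -0.02 + 38.105*I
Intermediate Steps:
t(z) = √(-11 + z) (t(z) = √(z - 11) = √(-11 + z))
1/(107 - 157) + 22*t(8) = 1/(107 - 157) + 22*√(-11 + 8) = 1/(-50) + 22*√(-3) = -1/50 + 22*(I*√3) = -1/50 + 22*I*√3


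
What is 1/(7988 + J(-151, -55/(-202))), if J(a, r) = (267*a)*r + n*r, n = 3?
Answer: -101/301847 ≈ -0.00033461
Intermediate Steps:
J(a, r) = 3*r + 267*a*r (J(a, r) = (267*a)*r + 3*r = 267*a*r + 3*r = 3*r + 267*a*r)
1/(7988 + J(-151, -55/(-202))) = 1/(7988 + 3*(-55/(-202))*(1 + 89*(-151))) = 1/(7988 + 3*(-55*(-1/202))*(1 - 13439)) = 1/(7988 + 3*(55/202)*(-13438)) = 1/(7988 - 1108635/101) = 1/(-301847/101) = -101/301847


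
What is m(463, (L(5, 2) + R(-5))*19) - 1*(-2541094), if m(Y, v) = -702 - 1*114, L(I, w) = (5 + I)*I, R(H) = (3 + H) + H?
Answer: 2540278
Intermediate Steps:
R(H) = 3 + 2*H
L(I, w) = I*(5 + I)
m(Y, v) = -816 (m(Y, v) = -702 - 114 = -816)
m(463, (L(5, 2) + R(-5))*19) - 1*(-2541094) = -816 - 1*(-2541094) = -816 + 2541094 = 2540278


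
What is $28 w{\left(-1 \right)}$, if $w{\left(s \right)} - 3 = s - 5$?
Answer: $-84$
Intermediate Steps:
$w{\left(s \right)} = -2 + s$ ($w{\left(s \right)} = 3 + \left(s - 5\right) = 3 + \left(-5 + s\right) = -2 + s$)
$28 w{\left(-1 \right)} = 28 \left(-2 - 1\right) = 28 \left(-3\right) = -84$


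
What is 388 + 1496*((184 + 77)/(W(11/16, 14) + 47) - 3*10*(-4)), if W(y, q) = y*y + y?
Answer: 2318042468/12329 ≈ 1.8802e+5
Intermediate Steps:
W(y, q) = y + y**2 (W(y, q) = y**2 + y = y + y**2)
388 + 1496*((184 + 77)/(W(11/16, 14) + 47) - 3*10*(-4)) = 388 + 1496*((184 + 77)/((11/16)*(1 + 11/16) + 47) - 3*10*(-4)) = 388 + 1496*(261/((11*(1/16))*(1 + 11*(1/16)) + 47) - 30*(-4)) = 388 + 1496*(261/(11*(1 + 11/16)/16 + 47) - 1*(-120)) = 388 + 1496*(261/((11/16)*(27/16) + 47) + 120) = 388 + 1496*(261/(297/256 + 47) + 120) = 388 + 1496*(261/(12329/256) + 120) = 388 + 1496*(261*(256/12329) + 120) = 388 + 1496*(66816/12329 + 120) = 388 + 1496*(1546296/12329) = 388 + 2313258816/12329 = 2318042468/12329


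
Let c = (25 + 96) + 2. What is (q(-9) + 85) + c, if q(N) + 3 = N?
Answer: 196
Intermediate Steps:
c = 123 (c = 121 + 2 = 123)
q(N) = -3 + N
(q(-9) + 85) + c = ((-3 - 9) + 85) + 123 = (-12 + 85) + 123 = 73 + 123 = 196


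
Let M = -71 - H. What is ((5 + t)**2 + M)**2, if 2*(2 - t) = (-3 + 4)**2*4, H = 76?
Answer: 14884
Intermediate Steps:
t = 0 (t = 2 - (-3 + 4)**2*4/2 = 2 - 1**2*4/2 = 2 - 4/2 = 2 - 1/2*4 = 2 - 2 = 0)
M = -147 (M = -71 - 1*76 = -71 - 76 = -147)
((5 + t)**2 + M)**2 = ((5 + 0)**2 - 147)**2 = (5**2 - 147)**2 = (25 - 147)**2 = (-122)**2 = 14884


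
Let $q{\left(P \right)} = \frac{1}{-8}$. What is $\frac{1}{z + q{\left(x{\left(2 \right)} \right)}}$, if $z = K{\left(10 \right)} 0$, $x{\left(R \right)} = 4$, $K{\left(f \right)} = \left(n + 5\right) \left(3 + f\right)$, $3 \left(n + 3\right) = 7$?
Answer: $-8$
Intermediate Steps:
$n = - \frac{2}{3}$ ($n = -3 + \frac{1}{3} \cdot 7 = -3 + \frac{7}{3} = - \frac{2}{3} \approx -0.66667$)
$K{\left(f \right)} = 13 + \frac{13 f}{3}$ ($K{\left(f \right)} = \left(- \frac{2}{3} + 5\right) \left(3 + f\right) = \frac{13 \left(3 + f\right)}{3} = 13 + \frac{13 f}{3}$)
$q{\left(P \right)} = - \frac{1}{8}$
$z = 0$ ($z = \left(13 + \frac{13}{3} \cdot 10\right) 0 = \left(13 + \frac{130}{3}\right) 0 = \frac{169}{3} \cdot 0 = 0$)
$\frac{1}{z + q{\left(x{\left(2 \right)} \right)}} = \frac{1}{0 - \frac{1}{8}} = \frac{1}{- \frac{1}{8}} = -8$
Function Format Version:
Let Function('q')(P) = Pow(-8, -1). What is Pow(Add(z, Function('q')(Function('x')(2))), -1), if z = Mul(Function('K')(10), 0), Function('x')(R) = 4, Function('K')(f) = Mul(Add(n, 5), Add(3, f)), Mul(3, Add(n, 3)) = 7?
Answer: -8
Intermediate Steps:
n = Rational(-2, 3) (n = Add(-3, Mul(Rational(1, 3), 7)) = Add(-3, Rational(7, 3)) = Rational(-2, 3) ≈ -0.66667)
Function('K')(f) = Add(13, Mul(Rational(13, 3), f)) (Function('K')(f) = Mul(Add(Rational(-2, 3), 5), Add(3, f)) = Mul(Rational(13, 3), Add(3, f)) = Add(13, Mul(Rational(13, 3), f)))
Function('q')(P) = Rational(-1, 8)
z = 0 (z = Mul(Add(13, Mul(Rational(13, 3), 10)), 0) = Mul(Add(13, Rational(130, 3)), 0) = Mul(Rational(169, 3), 0) = 0)
Pow(Add(z, Function('q')(Function('x')(2))), -1) = Pow(Add(0, Rational(-1, 8)), -1) = Pow(Rational(-1, 8), -1) = -8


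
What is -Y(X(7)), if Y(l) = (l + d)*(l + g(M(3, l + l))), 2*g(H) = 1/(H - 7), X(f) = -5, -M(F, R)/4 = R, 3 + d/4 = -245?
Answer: -328013/66 ≈ -4969.9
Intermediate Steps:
d = -992 (d = -12 + 4*(-245) = -12 - 980 = -992)
M(F, R) = -4*R
g(H) = 1/(2*(-7 + H)) (g(H) = 1/(2*(H - 7)) = 1/(2*(-7 + H)))
Y(l) = (-992 + l)*(l + 1/(2*(-7 - 8*l))) (Y(l) = (l - 992)*(l + 1/(2*(-7 - 4*(l + l)))) = (-992 + l)*(l + 1/(2*(-7 - 8*l))))
-Y(X(7)) = -(992 - 15858*(-5)**2 - 13889*(-5) + 16*(-5)**3)/(2*(7 + 8*(-5))) = -(992 - 15858*25 + 69445 + 16*(-125))/(2*(7 - 40)) = -(992 - 396450 + 69445 - 2000)/(2*(-33)) = -(-1)*(-328013)/(2*33) = -1*328013/66 = -328013/66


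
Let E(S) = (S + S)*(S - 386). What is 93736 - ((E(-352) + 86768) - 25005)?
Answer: -487579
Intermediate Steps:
E(S) = 2*S*(-386 + S) (E(S) = (2*S)*(-386 + S) = 2*S*(-386 + S))
93736 - ((E(-352) + 86768) - 25005) = 93736 - ((2*(-352)*(-386 - 352) + 86768) - 25005) = 93736 - ((2*(-352)*(-738) + 86768) - 25005) = 93736 - ((519552 + 86768) - 25005) = 93736 - (606320 - 25005) = 93736 - 1*581315 = 93736 - 581315 = -487579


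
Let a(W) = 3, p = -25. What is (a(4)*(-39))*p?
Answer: 2925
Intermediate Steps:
(a(4)*(-39))*p = (3*(-39))*(-25) = -117*(-25) = 2925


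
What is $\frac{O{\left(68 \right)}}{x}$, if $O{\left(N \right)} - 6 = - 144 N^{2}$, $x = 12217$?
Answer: $- \frac{665850}{12217} \approx -54.502$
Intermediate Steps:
$O{\left(N \right)} = 6 - 144 N^{2}$
$\frac{O{\left(68 \right)}}{x} = \frac{6 - 144 \cdot 68^{2}}{12217} = \left(6 - 665856\right) \frac{1}{12217} = \left(-665850\right) \frac{1}{12217} = - \frac{665850}{12217}$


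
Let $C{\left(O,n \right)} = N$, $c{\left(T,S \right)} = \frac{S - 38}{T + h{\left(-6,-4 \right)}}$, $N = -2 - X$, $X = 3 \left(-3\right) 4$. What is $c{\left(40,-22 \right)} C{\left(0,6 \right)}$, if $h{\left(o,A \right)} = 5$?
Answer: $- \frac{136}{3} \approx -45.333$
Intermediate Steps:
$X = -36$ ($X = \left(-9\right) 4 = -36$)
$N = 34$ ($N = -2 - -36 = -2 + 36 = 34$)
$c{\left(T,S \right)} = \frac{-38 + S}{5 + T}$ ($c{\left(T,S \right)} = \frac{S - 38}{T + 5} = \frac{-38 + S}{5 + T}$)
$C{\left(O,n \right)} = 34$
$c{\left(40,-22 \right)} C{\left(0,6 \right)} = \frac{-38 - 22}{5 + 40} \cdot 34 = \frac{1}{45} \left(-60\right) 34 = \left(- \frac{4}{3}\right) 34 = - \frac{136}{3}$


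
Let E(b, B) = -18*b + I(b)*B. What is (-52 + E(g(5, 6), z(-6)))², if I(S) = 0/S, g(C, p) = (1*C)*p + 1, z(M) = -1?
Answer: 372100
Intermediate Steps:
g(C, p) = 1 + C*p (g(C, p) = C*p + 1 = 1 + C*p)
I(S) = 0
E(b, B) = -18*b (E(b, B) = -18*b + 0*B = -18*b + 0 = -18*b)
(-52 + E(g(5, 6), z(-6)))² = (-52 - 18*(1 + 5*6))² = (-52 - 18*(1 + 30))² = (-52 - 18*31)² = (-52 - 558)² = (-610)² = 372100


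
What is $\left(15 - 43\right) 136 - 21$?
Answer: $-3829$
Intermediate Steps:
$\left(15 - 43\right) 136 - 21 = \left(-28\right) 136 - 21 = -3808 - 21 = -3829$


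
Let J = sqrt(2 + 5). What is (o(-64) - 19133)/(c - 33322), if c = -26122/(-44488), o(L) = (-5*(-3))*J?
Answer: 425594452/741201507 - 111220*sqrt(7)/247067169 ≈ 0.57300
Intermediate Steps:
J = sqrt(7) ≈ 2.6458
o(L) = 15*sqrt(7) (o(L) = (-5*(-3))*sqrt(7) = 15*sqrt(7))
c = 13061/22244 (c = -26122*(-1/44488) = 13061/22244 ≈ 0.58717)
(o(-64) - 19133)/(c - 33322) = (15*sqrt(7) - 19133)/(13061/22244 - 33322) = (-19133 + 15*sqrt(7))/(-741201507/22244) = (-19133 + 15*sqrt(7))*(-22244/741201507) = 425594452/741201507 - 111220*sqrt(7)/247067169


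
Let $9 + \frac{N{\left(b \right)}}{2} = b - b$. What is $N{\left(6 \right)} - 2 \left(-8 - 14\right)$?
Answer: $26$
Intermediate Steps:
$N{\left(b \right)} = -18$ ($N{\left(b \right)} = -18 + 2 \left(b - b\right) = -18 + 2 \cdot 0 = -18 + 0 = -18$)
$N{\left(6 \right)} - 2 \left(-8 - 14\right) = -18 - 2 \left(-8 - 14\right) = -18 - -44 = -18 + 44 = 26$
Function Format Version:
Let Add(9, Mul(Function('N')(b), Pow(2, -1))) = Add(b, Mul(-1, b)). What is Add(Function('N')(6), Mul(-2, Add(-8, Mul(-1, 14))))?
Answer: 26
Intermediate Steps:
Function('N')(b) = -18 (Function('N')(b) = Add(-18, Mul(2, Add(b, Mul(-1, b)))) = Add(-18, Mul(2, 0)) = Add(-18, 0) = -18)
Add(Function('N')(6), Mul(-2, Add(-8, Mul(-1, 14)))) = Add(-18, Mul(-2, Add(-8, Mul(-1, 14)))) = Add(-18, Mul(-2, Add(-8, -14))) = Add(-18, Mul(-2, -22)) = Add(-18, 44) = 26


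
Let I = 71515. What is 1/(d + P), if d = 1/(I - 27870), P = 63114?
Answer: 43645/2754610531 ≈ 1.5844e-5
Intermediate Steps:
d = 1/43645 (d = 1/(71515 - 27870) = 1/43645 ≈ 2.2912e-5)
1/(d + P) = 1/(1/43645 + 63114) = 1/(2754610531/43645) = 43645/2754610531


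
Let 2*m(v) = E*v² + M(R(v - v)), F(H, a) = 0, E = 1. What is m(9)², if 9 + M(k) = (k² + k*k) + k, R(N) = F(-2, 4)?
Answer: 1296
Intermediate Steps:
R(N) = 0
M(k) = -9 + k + 2*k² (M(k) = -9 + ((k² + k*k) + k) = -9 + ((k² + k²) + k) = -9 + (2*k² + k) = -9 + (k + 2*k²) = -9 + k + 2*k²)
m(v) = -9/2 + v²/2 (m(v) = (1*v² + (-9 + 0 + 2*0²))/2 = (v² + (-9 + 0 + 2*0))/2 = (v² + (-9 + 0 + 0))/2 = (v² - 9)/2 = (-9 + v²)/2 = -9/2 + v²/2)
m(9)² = (-9/2 + (½)*9²)² = (-9/2 + (½)*81)² = (-9/2 + 81/2)² = 36² = 1296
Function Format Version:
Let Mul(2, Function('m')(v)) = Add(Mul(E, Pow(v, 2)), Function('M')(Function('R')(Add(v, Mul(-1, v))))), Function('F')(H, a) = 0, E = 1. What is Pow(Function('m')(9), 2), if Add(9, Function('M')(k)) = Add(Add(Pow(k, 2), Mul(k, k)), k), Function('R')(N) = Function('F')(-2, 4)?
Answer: 1296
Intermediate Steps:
Function('R')(N) = 0
Function('M')(k) = Add(-9, k, Mul(2, Pow(k, 2))) (Function('M')(k) = Add(-9, Add(Add(Pow(k, 2), Mul(k, k)), k)) = Add(-9, Add(Add(Pow(k, 2), Pow(k, 2)), k)) = Add(-9, Add(Mul(2, Pow(k, 2)), k)) = Add(-9, Add(k, Mul(2, Pow(k, 2)))) = Add(-9, k, Mul(2, Pow(k, 2))))
Function('m')(v) = Add(Rational(-9, 2), Mul(Rational(1, 2), Pow(v, 2))) (Function('m')(v) = Mul(Rational(1, 2), Add(Mul(1, Pow(v, 2)), Add(-9, 0, Mul(2, Pow(0, 2))))) = Mul(Rational(1, 2), Add(Pow(v, 2), Add(-9, 0, Mul(2, 0)))) = Mul(Rational(1, 2), Add(Pow(v, 2), Add(-9, 0, 0))) = Mul(Rational(1, 2), Add(Pow(v, 2), -9)) = Mul(Rational(1, 2), Add(-9, Pow(v, 2))) = Add(Rational(-9, 2), Mul(Rational(1, 2), Pow(v, 2))))
Pow(Function('m')(9), 2) = Pow(Add(Rational(-9, 2), Mul(Rational(1, 2), Pow(9, 2))), 2) = Pow(Add(Rational(-9, 2), Mul(Rational(1, 2), 81)), 2) = Pow(Add(Rational(-9, 2), Rational(81, 2)), 2) = Pow(36, 2) = 1296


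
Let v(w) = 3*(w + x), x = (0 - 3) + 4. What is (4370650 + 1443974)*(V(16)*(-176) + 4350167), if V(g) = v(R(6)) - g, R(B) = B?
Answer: 25289468573088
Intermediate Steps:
x = 1 (x = -3 + 4 = 1)
v(w) = 3 + 3*w (v(w) = 3*(w + 1) = 3*(1 + w) = 3 + 3*w)
V(g) = 21 - g (V(g) = (3 + 3*6) - g = (3 + 18) - g = 21 - g)
(4370650 + 1443974)*(V(16)*(-176) + 4350167) = (4370650 + 1443974)*((21 - 1*16)*(-176) + 4350167) = 5814624*((21 - 16)*(-176) + 4350167) = 5814624*(5*(-176) + 4350167) = 5814624*(-880 + 4350167) = 5814624*4349287 = 25289468573088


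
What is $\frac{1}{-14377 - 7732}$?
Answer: $- \frac{1}{22109} \approx -4.523 \cdot 10^{-5}$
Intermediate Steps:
$\frac{1}{-14377 - 7732} = \frac{1}{-22109} = - \frac{1}{22109}$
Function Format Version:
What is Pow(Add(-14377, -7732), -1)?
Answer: Rational(-1, 22109) ≈ -4.5230e-5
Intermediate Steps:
Pow(Add(-14377, -7732), -1) = Pow(-22109, -1) = Rational(-1, 22109)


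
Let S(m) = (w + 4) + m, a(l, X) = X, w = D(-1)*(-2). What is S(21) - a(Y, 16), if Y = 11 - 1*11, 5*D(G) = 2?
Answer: 41/5 ≈ 8.2000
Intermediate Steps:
D(G) = ⅖ (D(G) = (⅕)*2 = ⅖)
Y = 0 (Y = 11 - 11 = 0)
w = -⅘ (w = (⅖)*(-2) = -⅘ ≈ -0.80000)
S(m) = 16/5 + m (S(m) = (-⅘ + 4) + m = 16/5 + m)
S(21) - a(Y, 16) = (16/5 + 21) - 1*16 = 121/5 - 16 = 41/5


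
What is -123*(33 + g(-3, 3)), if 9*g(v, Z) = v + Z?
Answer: -4059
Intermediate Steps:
g(v, Z) = Z/9 + v/9 (g(v, Z) = (v + Z)/9 = (Z + v)/9 = Z/9 + v/9)
-123*(33 + g(-3, 3)) = -123*(33 + ((⅑)*3 + (⅑)*(-3))) = -123*(33 + (⅓ - ⅓)) = -123*(33 + 0) = -123*33 = -4059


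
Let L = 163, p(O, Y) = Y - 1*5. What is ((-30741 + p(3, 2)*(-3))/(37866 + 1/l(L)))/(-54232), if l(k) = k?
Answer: 1252329/83682131722 ≈ 1.4965e-5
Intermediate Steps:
p(O, Y) = -5 + Y (p(O, Y) = Y - 5 = -5 + Y)
((-30741 + p(3, 2)*(-3))/(37866 + 1/l(L)))/(-54232) = ((-30741 + (-5 + 2)*(-3))/(37866 + 1/163))/(-54232) = ((-30741 - 3*(-3))/(37866 + 1/163))*(-1/54232) = ((-30741 + 9)/(6172159/163))*(-1/54232) = -30732*163/6172159*(-1/54232) = -5009316/6172159*(-1/54232) = 1252329/83682131722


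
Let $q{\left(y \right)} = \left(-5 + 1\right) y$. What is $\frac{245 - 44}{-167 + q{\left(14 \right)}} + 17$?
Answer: $\frac{3590}{223} \approx 16.099$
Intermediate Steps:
$q{\left(y \right)} = - 4 y$
$\frac{245 - 44}{-167 + q{\left(14 \right)}} + 17 = \frac{245 - 44}{-167 - 56} + 17 = \frac{201}{-167 - 56} + 17 = \frac{201}{-223} + 17 = 201 \left(- \frac{1}{223}\right) + 17 = - \frac{201}{223} + 17 = \frac{3590}{223}$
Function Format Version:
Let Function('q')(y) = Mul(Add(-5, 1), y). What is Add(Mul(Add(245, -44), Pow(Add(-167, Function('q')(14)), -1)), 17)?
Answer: Rational(3590, 223) ≈ 16.099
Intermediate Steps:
Function('q')(y) = Mul(-4, y)
Add(Mul(Add(245, -44), Pow(Add(-167, Function('q')(14)), -1)), 17) = Add(Mul(Add(245, -44), Pow(Add(-167, Mul(-4, 14)), -1)), 17) = Add(Mul(201, Pow(Add(-167, -56), -1)), 17) = Add(Mul(201, Pow(-223, -1)), 17) = Add(Mul(201, Rational(-1, 223)), 17) = Add(Rational(-201, 223), 17) = Rational(3590, 223)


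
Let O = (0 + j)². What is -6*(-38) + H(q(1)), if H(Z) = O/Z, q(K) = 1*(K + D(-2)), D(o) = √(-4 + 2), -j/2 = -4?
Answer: 4*(-73*I + 57*√2)/(√2 - I) ≈ 249.33 - 30.17*I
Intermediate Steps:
j = 8 (j = -2*(-4) = 8)
D(o) = I*√2 (D(o) = √(-2) = I*√2)
O = 64 (O = (0 + 8)² = 8² = 64)
q(K) = K + I*√2 (q(K) = 1*(K + I*√2) = K + I*√2)
H(Z) = 64/Z
-6*(-38) + H(q(1)) = -6*(-38) + 64/(1 + I*√2) = 228 + 64/(1 + I*√2)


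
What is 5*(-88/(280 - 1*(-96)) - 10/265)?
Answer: -3385/2491 ≈ -1.3589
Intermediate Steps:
5*(-88/(280 - 1*(-96)) - 10/265) = 5*(-88/(280 + 96) - 10*1/265) = 5*(-88/376 - 2/53) = 5*(-88*1/376 - 2/53) = 5*(-11/47 - 2/53) = 5*(-677/2491) = -3385/2491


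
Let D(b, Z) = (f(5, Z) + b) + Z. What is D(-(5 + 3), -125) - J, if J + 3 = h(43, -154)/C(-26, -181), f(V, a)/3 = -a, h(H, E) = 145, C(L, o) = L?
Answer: 6515/26 ≈ 250.58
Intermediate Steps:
f(V, a) = -3*a (f(V, a) = 3*(-a) = -3*a)
D(b, Z) = b - 2*Z (D(b, Z) = (-3*Z + b) + Z = (b - 3*Z) + Z = b - 2*Z)
J = -223/26 (J = -3 + 145/(-26) = -3 + 145*(-1/26) = -3 - 145/26 = -223/26 ≈ -8.5769)
D(-(5 + 3), -125) - J = (-(5 + 3) - 2*(-125)) - 1*(-223/26) = (-1*8 + 250) + 223/26 = (-8 + 250) + 223/26 = 242 + 223/26 = 6515/26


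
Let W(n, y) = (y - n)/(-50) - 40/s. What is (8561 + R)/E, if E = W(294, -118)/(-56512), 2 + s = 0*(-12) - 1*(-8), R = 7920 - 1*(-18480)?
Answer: -74089351200/59 ≈ -1.2558e+9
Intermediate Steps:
R = 26400 (R = 7920 + 18480 = 26400)
s = 6 (s = -2 + (0*(-12) - 1*(-8)) = -2 + (0 + 8) = -2 + 8 = 6)
W(n, y) = -20/3 - y/50 + n/50 (W(n, y) = (y - n)/(-50) - 40/6 = (y - n)*(-1/50) - 40*⅙ = (-y/50 + n/50) - 20/3 = -20/3 - y/50 + n/50)
E = -59/2119200 (E = (-20/3 - 1/50*(-118) + (1/50)*294)/(-56512) = (-20/3 + 59/25 + 147/25)*(-1/56512) = (118/75)*(-1/56512) = -59/2119200 ≈ -2.7841e-5)
(8561 + R)/E = (8561 + 26400)/(-59/2119200) = 34961*(-2119200/59) = -74089351200/59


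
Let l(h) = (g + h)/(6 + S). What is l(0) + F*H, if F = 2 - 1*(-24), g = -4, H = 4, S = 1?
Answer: 724/7 ≈ 103.43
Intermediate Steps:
F = 26 (F = 2 + 24 = 26)
l(h) = -4/7 + h/7 (l(h) = (-4 + h)/(6 + 1) = (-4 + h)/7 = (-4 + h)*(⅐) = -4/7 + h/7)
l(0) + F*H = (-4/7 + (⅐)*0) + 26*4 = (-4/7 + 0) + 104 = -4/7 + 104 = 724/7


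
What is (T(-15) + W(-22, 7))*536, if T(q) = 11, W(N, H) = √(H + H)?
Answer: 5896 + 536*√14 ≈ 7901.5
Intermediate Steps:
W(N, H) = √2*√H (W(N, H) = √(2*H) = √2*√H)
(T(-15) + W(-22, 7))*536 = (11 + √2*√7)*536 = (11 + √14)*536 = 5896 + 536*√14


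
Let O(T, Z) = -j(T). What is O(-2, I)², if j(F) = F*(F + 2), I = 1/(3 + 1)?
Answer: 0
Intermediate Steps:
I = ¼ (I = 1/4 = ¼ ≈ 0.25000)
j(F) = F*(2 + F)
O(T, Z) = -T*(2 + T)
O(-2, I)² = (-1*(-2)*(2 - 2))² = (-1*(-2)*0)² = 0² = 0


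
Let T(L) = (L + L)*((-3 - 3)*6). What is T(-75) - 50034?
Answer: -44634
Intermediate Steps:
T(L) = -72*L (T(L) = (2*L)*(-6*6) = (2*L)*(-36) = -72*L)
T(-75) - 50034 = -72*(-75) - 50034 = 5400 - 50034 = -44634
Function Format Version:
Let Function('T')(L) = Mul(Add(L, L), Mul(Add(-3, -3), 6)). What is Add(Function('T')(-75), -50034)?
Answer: -44634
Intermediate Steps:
Function('T')(L) = Mul(-72, L) (Function('T')(L) = Mul(Mul(2, L), Mul(-6, 6)) = Mul(Mul(2, L), -36) = Mul(-72, L))
Add(Function('T')(-75), -50034) = Add(Mul(-72, -75), -50034) = Add(5400, -50034) = -44634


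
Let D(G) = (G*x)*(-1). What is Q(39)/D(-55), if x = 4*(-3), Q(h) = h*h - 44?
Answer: -1477/660 ≈ -2.2379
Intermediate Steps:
Q(h) = -44 + h² (Q(h) = h² - 44 = -44 + h²)
x = -12
D(G) = 12*G (D(G) = (G*(-12))*(-1) = -12*G*(-1) = 12*G)
Q(39)/D(-55) = (-44 + 39²)/((12*(-55))) = (-44 + 1521)/(-660) = 1477*(-1/660) = -1477/660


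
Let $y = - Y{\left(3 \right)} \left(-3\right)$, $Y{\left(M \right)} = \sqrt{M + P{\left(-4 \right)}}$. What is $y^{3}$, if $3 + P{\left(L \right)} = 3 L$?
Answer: $- 648 i \sqrt{3} \approx - 1122.4 i$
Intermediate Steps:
$P{\left(L \right)} = -3 + 3 L$
$Y{\left(M \right)} = \sqrt{-15 + M}$ ($Y{\left(M \right)} = \sqrt{M + \left(-3 + 3 \left(-4\right)\right)} = \sqrt{M - 15} = \sqrt{-15 + M}$)
$y = 6 i \sqrt{3}$ ($y = - \sqrt{-15 + 3} \left(-3\right) = - \sqrt{-12} \left(-3\right) = - 2 i \sqrt{3} \left(-3\right) = 6 i \sqrt{3} \approx 10.392 i$)
$y^{3} = \left(6 i \sqrt{3}\right)^{3} = - 648 i \sqrt{3}$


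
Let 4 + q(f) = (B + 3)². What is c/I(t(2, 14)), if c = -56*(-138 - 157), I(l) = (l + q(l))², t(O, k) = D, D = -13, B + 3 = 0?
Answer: 16520/289 ≈ 57.163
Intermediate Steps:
B = -3 (B = -3 + 0 = -3)
t(O, k) = -13
q(f) = -4 (q(f) = -4 + (-3 + 3)² = -4 + 0² = -4 + 0 = -4)
I(l) = (-4 + l)² (I(l) = (l - 4)² = (-4 + l)²)
c = 16520 (c = -56*(-295) = 16520)
c/I(t(2, 14)) = 16520/((-4 - 13)²) = 16520/((-17)²) = 16520/289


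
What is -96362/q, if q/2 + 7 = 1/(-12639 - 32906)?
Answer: 2194403645/318816 ≈ 6883.0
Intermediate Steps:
q = -637632/45545 (q = -14 + 2/(-12639 - 32906) = -14 + 2/(-45545) = -14 + 2*(-1/45545) = -14 - 2/45545 = -637632/45545 ≈ -14.000)
-96362/q = -96362/(-637632/45545) = -96362*(-45545/637632) = 2194403645/318816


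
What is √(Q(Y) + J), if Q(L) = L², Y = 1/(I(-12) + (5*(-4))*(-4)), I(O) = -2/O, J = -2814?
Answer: I*√651049818/481 ≈ 53.047*I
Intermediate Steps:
Y = 6/481 (Y = 1/(-2/(-12) + (5*(-4))*(-4)) = 1/(-2*(-1/12) - 20*(-4)) = 1/(⅙ + 80) = 1/(481/6) = 6/481 ≈ 0.012474)
√(Q(Y) + J) = √((6/481)² - 2814) = √(36/231361 - 2814) = √(-651049818/231361) = I*√651049818/481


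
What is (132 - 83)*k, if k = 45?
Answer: 2205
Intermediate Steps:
(132 - 83)*k = (132 - 83)*45 = 49*45 = 2205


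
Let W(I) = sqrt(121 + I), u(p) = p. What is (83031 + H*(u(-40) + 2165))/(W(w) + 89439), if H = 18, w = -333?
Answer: 10847251359/7999334933 - 242562*I*sqrt(53)/7999334933 ≈ 1.356 - 0.00022075*I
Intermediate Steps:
(83031 + H*(u(-40) + 2165))/(W(w) + 89439) = (83031 + 18*(-40 + 2165))/(sqrt(121 - 333) + 89439) = (83031 + 18*2125)/(sqrt(-212) + 89439) = (83031 + 38250)/(2*I*sqrt(53) + 89439) = 121281/(89439 + 2*I*sqrt(53))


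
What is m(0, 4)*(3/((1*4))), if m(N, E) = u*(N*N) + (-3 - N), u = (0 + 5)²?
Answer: -9/4 ≈ -2.2500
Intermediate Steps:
u = 25 (u = 5² = 25)
m(N, E) = -3 - N + 25*N² (m(N, E) = 25*(N*N) + (-3 - N) = 25*N² + (-3 - N) = -3 - N + 25*N²)
m(0, 4)*(3/((1*4))) = (-3 - 1*0 + 25*0²)*(3/((1*4))) = (-3 + 0 + 25*0)*(3/4) = (-3 + 0 + 0)*(3*(¼)) = -3*¾ = -9/4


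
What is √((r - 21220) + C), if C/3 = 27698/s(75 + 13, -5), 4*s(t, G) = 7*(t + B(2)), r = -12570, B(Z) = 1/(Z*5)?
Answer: I*√1264599901390/6167 ≈ 182.35*I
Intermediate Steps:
B(Z) = 1/(5*Z)
s(t, G) = 7/40 + 7*t/4 (s(t, G) = (7*(t + (⅕)/2))/4 = (7*(t + (⅕)*(½)))/4 = (7*(t + ⅒))/4 = (7*(⅒ + t))/4 = (7/10 + 7*t)/4 = 7/40 + 7*t/4)
C = 3323760/6167 (C = 3*(27698/(7/40 + 7*(75 + 13)/4)) = 3*(27698/(7/40 + (7/4)*88)) = 3*(27698/(7/40 + 154)) = 3*(27698/(6167/40)) = 3*(27698*(40/6167)) = 3*(1107920/6167) = 3323760/6167 ≈ 538.96)
√((r - 21220) + C) = √((-12570 - 21220) + 3323760/6167) = √(-33790 + 3323760/6167) = √(-205059170/6167) = I*√1264599901390/6167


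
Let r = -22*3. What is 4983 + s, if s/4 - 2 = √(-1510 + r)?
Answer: 4991 + 8*I*√394 ≈ 4991.0 + 158.8*I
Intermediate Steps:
r = -66
s = 8 + 8*I*√394 (s = 8 + 4*√(-1510 - 66) = 8 + 4*√(-1576) = 8 + 4*(2*I*√394) = 8 + 8*I*√394 ≈ 8.0 + 158.8*I)
4983 + s = 4983 + (8 + 8*I*√394) = 4991 + 8*I*√394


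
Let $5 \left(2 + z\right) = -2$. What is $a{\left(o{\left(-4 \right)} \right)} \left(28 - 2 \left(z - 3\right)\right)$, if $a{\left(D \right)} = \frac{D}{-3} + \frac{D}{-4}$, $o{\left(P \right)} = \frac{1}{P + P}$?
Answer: $\frac{679}{240} \approx 2.8292$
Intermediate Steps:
$z = - \frac{12}{5}$ ($z = -2 + \frac{1}{5} \left(-2\right) = -2 - \frac{2}{5} = - \frac{12}{5} \approx -2.4$)
$o{\left(P \right)} = \frac{1}{2 P}$
$a{\left(D \right)} = - \frac{7 D}{12}$ ($a{\left(D \right)} = D \left(- \frac{1}{3}\right) + D \left(- \frac{1}{4}\right) = - \frac{D}{3} - \frac{D}{4} = - \frac{7 D}{12}$)
$a{\left(o{\left(-4 \right)} \right)} \left(28 - 2 \left(z - 3\right)\right) = - \frac{7 \frac{1}{2 \left(-4\right)}}{12} \left(28 - 2 \left(- \frac{12}{5} - 3\right)\right) = - \frac{7 \cdot \frac{1}{2} \left(- \frac{1}{4}\right)}{12} \left(28 - - \frac{54}{5}\right) = \left(- \frac{7}{12}\right) \left(- \frac{1}{8}\right) \left(28 + \frac{54}{5}\right) = \frac{7}{96} \cdot \frac{194}{5} = \frac{679}{240}$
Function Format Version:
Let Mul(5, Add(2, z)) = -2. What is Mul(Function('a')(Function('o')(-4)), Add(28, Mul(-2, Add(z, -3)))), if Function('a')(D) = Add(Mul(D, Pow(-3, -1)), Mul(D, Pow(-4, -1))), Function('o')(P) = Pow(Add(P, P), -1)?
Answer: Rational(679, 240) ≈ 2.8292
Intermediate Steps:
z = Rational(-12, 5) (z = Add(-2, Mul(Rational(1, 5), -2)) = Add(-2, Rational(-2, 5)) = Rational(-12, 5) ≈ -2.4000)
Function('o')(P) = Mul(Rational(1, 2), Pow(P, -1)) (Function('o')(P) = Pow(Mul(2, P), -1) = Mul(Rational(1, 2), Pow(P, -1)))
Function('a')(D) = Mul(Rational(-7, 12), D) (Function('a')(D) = Add(Mul(D, Rational(-1, 3)), Mul(D, Rational(-1, 4))) = Add(Mul(Rational(-1, 3), D), Mul(Rational(-1, 4), D)) = Mul(Rational(-7, 12), D))
Mul(Function('a')(Function('o')(-4)), Add(28, Mul(-2, Add(z, -3)))) = Mul(Mul(Rational(-7, 12), Mul(Rational(1, 2), Pow(-4, -1))), Add(28, Mul(-2, Add(Rational(-12, 5), -3)))) = Mul(Mul(Rational(-7, 12), Mul(Rational(1, 2), Rational(-1, 4))), Add(28, Mul(-2, Rational(-27, 5)))) = Mul(Mul(Rational(-7, 12), Rational(-1, 8)), Add(28, Rational(54, 5))) = Mul(Rational(7, 96), Rational(194, 5)) = Rational(679, 240)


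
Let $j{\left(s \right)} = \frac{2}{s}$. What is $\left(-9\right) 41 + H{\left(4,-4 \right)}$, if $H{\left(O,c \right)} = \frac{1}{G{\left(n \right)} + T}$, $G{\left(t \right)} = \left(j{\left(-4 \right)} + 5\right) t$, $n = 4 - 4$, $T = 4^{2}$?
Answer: $- \frac{5903}{16} \approx -368.94$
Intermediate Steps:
$T = 16$
$n = 0$ ($n = 4 - 4 = 0$)
$G{\left(t \right)} = \frac{9 t}{2}$ ($G{\left(t \right)} = \left(\frac{2}{-4} + 5\right) t = \left(2 \left(- \frac{1}{4}\right) + 5\right) t = \left(- \frac{1}{2} + 5\right) t = \frac{9 t}{2}$)
$H{\left(O,c \right)} = \frac{1}{16}$ ($H{\left(O,c \right)} = \frac{1}{\frac{9}{2} \cdot 0 + 16} = \frac{1}{0 + 16} = \frac{1}{16}$)
$\left(-9\right) 41 + H{\left(4,-4 \right)} = \left(-9\right) 41 + \frac{1}{16} = -369 + \frac{1}{16} = - \frac{5903}{16}$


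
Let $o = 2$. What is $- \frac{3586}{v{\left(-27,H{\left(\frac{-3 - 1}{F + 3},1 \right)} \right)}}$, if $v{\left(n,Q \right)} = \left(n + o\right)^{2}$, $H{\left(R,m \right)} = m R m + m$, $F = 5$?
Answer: $- \frac{3586}{625} \approx -5.7376$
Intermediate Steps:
$H{\left(R,m \right)} = m + R m^{2}$ ($H{\left(R,m \right)} = R m m + m = R m^{2} + m = m + R m^{2}$)
$v{\left(n,Q \right)} = \left(2 + n\right)^{2}$ ($v{\left(n,Q \right)} = \left(n + 2\right)^{2} = \left(2 + n\right)^{2}$)
$- \frac{3586}{v{\left(-27,H{\left(\frac{-3 - 1}{F + 3},1 \right)} \right)}} = - \frac{3586}{\left(2 - 27\right)^{2}} = - \frac{3586}{\left(-25\right)^{2}} = - \frac{3586}{625}$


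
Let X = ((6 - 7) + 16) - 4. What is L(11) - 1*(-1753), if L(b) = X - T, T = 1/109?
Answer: 192275/109 ≈ 1764.0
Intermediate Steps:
T = 1/109 ≈ 0.0091743
X = 11 (X = (-1 + 16) - 4 = 15 - 4 = 11)
L(b) = 1198/109 (L(b) = 11 - 1*1/109 = 11 - 1/109 = 1198/109)
L(11) - 1*(-1753) = 1198/109 - 1*(-1753) = 1198/109 + 1753 = 192275/109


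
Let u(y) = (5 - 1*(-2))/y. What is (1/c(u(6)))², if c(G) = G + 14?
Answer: 36/8281 ≈ 0.0043473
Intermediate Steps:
u(y) = 7/y (u(y) = (5 + 2)/y = 7/y)
c(G) = 14 + G
(1/c(u(6)))² = (1/(14 + 7/6))² = (1/(91/6))² = (6/91)² = 36/8281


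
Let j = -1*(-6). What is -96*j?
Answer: -576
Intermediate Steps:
j = 6
-96*j = -96*6 = -576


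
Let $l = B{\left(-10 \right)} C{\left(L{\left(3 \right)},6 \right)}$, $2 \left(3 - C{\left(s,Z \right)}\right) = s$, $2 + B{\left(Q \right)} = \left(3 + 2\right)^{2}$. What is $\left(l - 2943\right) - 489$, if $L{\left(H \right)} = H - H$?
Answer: $-3363$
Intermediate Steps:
$L{\left(H \right)} = 0$
$B{\left(Q \right)} = 23$ ($B{\left(Q \right)} = -2 + \left(3 + 2\right)^{2} = -2 + 5^{2} = -2 + 25 = 23$)
$C{\left(s,Z \right)} = 3 - \frac{s}{2}$
$l = 69$ ($l = 23 \left(3 - 0\right) = 23 \left(3 + 0\right) = 23 \cdot 3 = 69$)
$\left(l - 2943\right) - 489 = \left(69 - 2943\right) - 489 = -2874 - 489 = -3363$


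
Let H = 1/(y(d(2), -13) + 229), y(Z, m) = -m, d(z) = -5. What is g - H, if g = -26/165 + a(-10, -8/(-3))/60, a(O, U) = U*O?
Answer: -6601/10890 ≈ -0.60615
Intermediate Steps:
a(O, U) = O*U
g = -298/495 (g = -26/165 - (-80)/(-3)/60 = -26*1/165 - (-80)*(-1)/3*(1/60) = -26/165 - 10*8/3*(1/60) = -26/165 - 80/3*1/60 = -26/165 - 4/9 = -298/495 ≈ -0.60202)
H = 1/242 (H = 1/(-1*(-13) + 229) = 1/(13 + 229) = 1/242 ≈ 0.0041322)
g - H = -298/495 - 1*1/242 = -298/495 - 1/242 = -6601/10890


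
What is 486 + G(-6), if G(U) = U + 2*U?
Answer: 468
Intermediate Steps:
G(U) = 3*U
486 + G(-6) = 486 + 3*(-6) = 486 - 18 = 468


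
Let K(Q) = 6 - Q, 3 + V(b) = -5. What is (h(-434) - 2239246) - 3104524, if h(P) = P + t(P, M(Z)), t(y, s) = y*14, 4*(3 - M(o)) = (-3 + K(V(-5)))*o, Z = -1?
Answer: -5350280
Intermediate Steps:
V(b) = -8 (V(b) = -3 - 5 = -8)
M(o) = 3 - 11*o/4 (M(o) = 3 - (-3 + (6 - 1*(-8)))*o/4 = 3 - (-3 + (6 + 8))*o/4 = 3 - (-3 + 14)*o/4 = 3 - 11*o/4)
t(y, s) = 14*y
h(P) = 15*P (h(P) = P + 14*P = 15*P)
(h(-434) - 2239246) - 3104524 = (15*(-434) - 2239246) - 3104524 = (-6510 - 2239246) - 3104524 = -2245756 - 3104524 = -5350280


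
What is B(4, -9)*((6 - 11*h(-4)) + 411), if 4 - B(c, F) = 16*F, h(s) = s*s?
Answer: 35668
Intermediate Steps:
h(s) = s**2
B(c, F) = 4 - 16*F
B(4, -9)*((6 - 11*h(-4)) + 411) = (4 - 16*(-9))*((6 - 11*(-4)**2) + 411) = (4 + 144)*((6 - 11*16) + 411) = 148*((6 - 176) + 411) = 148*(-170 + 411) = 148*241 = 35668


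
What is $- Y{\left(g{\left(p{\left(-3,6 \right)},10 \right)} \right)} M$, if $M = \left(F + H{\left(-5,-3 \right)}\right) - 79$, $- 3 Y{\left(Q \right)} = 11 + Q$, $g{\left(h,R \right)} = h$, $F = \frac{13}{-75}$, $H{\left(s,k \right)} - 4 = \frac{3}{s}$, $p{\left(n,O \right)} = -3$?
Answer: $- \frac{45464}{225} \approx -202.06$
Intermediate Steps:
$H{\left(s,k \right)} = 4 + \frac{3}{s}$
$F = - \frac{13}{75}$ ($F = 13 \left(- \frac{1}{75}\right) = - \frac{13}{75} \approx -0.17333$)
$Y{\left(Q \right)} = - \frac{11}{3} - \frac{Q}{3}$ ($Y{\left(Q \right)} = - \frac{11 + Q}{3} = - \frac{11}{3} - \frac{Q}{3}$)
$M = - \frac{5683}{75}$ ($M = \left(- \frac{13}{75} + \left(4 + \frac{3}{-5}\right)\right) - 79 = \left(- \frac{13}{75} + \left(4 + 3 \left(- \frac{1}{5}\right)\right)\right) - 79 = \left(- \frac{13}{75} + \left(4 - \frac{3}{5}\right)\right) - 79 = \left(- \frac{13}{75} + \frac{17}{5}\right) - 79 = \frac{242}{75} - 79 = - \frac{5683}{75} \approx -75.773$)
$- Y{\left(g{\left(p{\left(-3,6 \right)},10 \right)} \right)} M = - (- \frac{11}{3} - -1) \left(- \frac{5683}{75}\right) = - (- \frac{11}{3} + 1) \left(- \frac{5683}{75}\right) = \left(-1\right) \left(- \frac{8}{3}\right) \left(- \frac{5683}{75}\right) = \frac{8}{3} \left(- \frac{5683}{75}\right) = - \frac{45464}{225}$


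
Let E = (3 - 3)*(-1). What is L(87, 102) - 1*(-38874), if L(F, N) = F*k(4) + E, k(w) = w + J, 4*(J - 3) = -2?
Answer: 78879/2 ≈ 39440.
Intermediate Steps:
J = 5/2 (J = 3 + (¼)*(-2) = 3 - ½ = 5/2 ≈ 2.5000)
E = 0 (E = 0*(-1) = 0)
k(w) = 5/2 + w (k(w) = w + 5/2 = 5/2 + w)
L(F, N) = 13*F/2 (L(F, N) = F*(5/2 + 4) + 0 = F*(13/2) + 0 = 13*F/2 + 0 = 13*F/2)
L(87, 102) - 1*(-38874) = (13/2)*87 - 1*(-38874) = 1131/2 + 38874 = 78879/2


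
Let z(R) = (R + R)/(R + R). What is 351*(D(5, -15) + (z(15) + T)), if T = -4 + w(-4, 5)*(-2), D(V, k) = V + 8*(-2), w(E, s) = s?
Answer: -8424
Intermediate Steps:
z(R) = 1 (z(R) = (2*R)/((2*R)) = (2*R)*(1/(2*R)) = 1)
D(V, k) = -16 + V (D(V, k) = V - 16 = -16 + V)
T = -14 (T = -4 + 5*(-2) = -4 - 10 = -14)
351*(D(5, -15) + (z(15) + T)) = 351*((-16 + 5) + (1 - 14)) = 351*(-11 - 13) = 351*(-24) = -8424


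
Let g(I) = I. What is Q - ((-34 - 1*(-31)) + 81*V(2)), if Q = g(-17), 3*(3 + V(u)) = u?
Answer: 175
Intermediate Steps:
V(u) = -3 + u/3
Q = -17
Q - ((-34 - 1*(-31)) + 81*V(2)) = -17 - ((-34 - 1*(-31)) + 81*(-3 + (1/3)*2)) = -17 - ((-34 + 31) + 81*(-3 + 2/3)) = -17 - (-3 + 81*(-7/3)) = -17 - (-3 - 189) = -17 - 1*(-192) = -17 + 192 = 175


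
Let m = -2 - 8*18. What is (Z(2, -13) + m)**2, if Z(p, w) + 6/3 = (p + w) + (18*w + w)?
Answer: 164836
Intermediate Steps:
m = -146 (m = -2 - 144 = -146)
Z(p, w) = -2 + p + 20*w (Z(p, w) = -2 + ((p + w) + (18*w + w)) = -2 + ((p + w) + 19*w) = -2 + (p + 20*w) = -2 + p + 20*w)
(Z(2, -13) + m)**2 = ((-2 + 2 + 20*(-13)) - 146)**2 = ((-2 + 2 - 260) - 146)**2 = (-260 - 146)**2 = (-406)**2 = 164836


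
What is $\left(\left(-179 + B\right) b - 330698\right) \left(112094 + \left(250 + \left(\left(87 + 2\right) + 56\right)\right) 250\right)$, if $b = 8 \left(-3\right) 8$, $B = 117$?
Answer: $-67215802136$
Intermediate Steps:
$b = -192$ ($b = \left(-24\right) 8 = -192$)
$\left(\left(-179 + B\right) b - 330698\right) \left(112094 + \left(250 + \left(\left(87 + 2\right) + 56\right)\right) 250\right) = \left(\left(-179 + 117\right) \left(-192\right) - 330698\right) \left(112094 + \left(250 + \left(\left(87 + 2\right) + 56\right)\right) 250\right) = \left(\left(-62\right) \left(-192\right) - 330698\right) \left(112094 + \left(250 + \left(89 + 56\right)\right) 250\right) = \left(11904 - 330698\right) \left(112094 + \left(250 + 145\right) 250\right) = - 318794 \left(112094 + 395 \cdot 250\right) = - 318794 \left(112094 + 98750\right) = \left(-318794\right) 210844 = -67215802136$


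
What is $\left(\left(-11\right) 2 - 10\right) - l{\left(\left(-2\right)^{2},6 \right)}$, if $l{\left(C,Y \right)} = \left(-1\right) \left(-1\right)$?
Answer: $-33$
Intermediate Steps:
$l{\left(C,Y \right)} = 1$
$\left(\left(-11\right) 2 - 10\right) - l{\left(\left(-2\right)^{2},6 \right)} = \left(\left(-11\right) 2 - 10\right) - 1 = \left(-22 - 10\right) - 1 = -32 - 1 = -33$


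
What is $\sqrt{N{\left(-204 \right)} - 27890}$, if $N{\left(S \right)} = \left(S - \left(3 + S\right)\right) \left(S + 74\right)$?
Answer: $50 i \sqrt{11} \approx 165.83 i$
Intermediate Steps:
$N{\left(S \right)} = -222 - 3 S$ ($N{\left(S \right)} = - 3 \left(74 + S\right) = -222 - 3 S$)
$\sqrt{N{\left(-204 \right)} - 27890} = \sqrt{\left(-222 - -612\right) - 27890} = \sqrt{\left(-222 + 612\right) - 27890} = \sqrt{390 - 27890} = \sqrt{-27500} = 50 i \sqrt{11}$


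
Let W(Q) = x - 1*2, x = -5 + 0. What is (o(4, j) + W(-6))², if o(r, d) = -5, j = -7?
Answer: 144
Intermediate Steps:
x = -5
W(Q) = -7 (W(Q) = -5 - 1*2 = -5 - 2 = -7)
(o(4, j) + W(-6))² = (-5 - 7)² = (-12)² = 144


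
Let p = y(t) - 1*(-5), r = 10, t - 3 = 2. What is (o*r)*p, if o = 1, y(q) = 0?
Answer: 50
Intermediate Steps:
t = 5 (t = 3 + 2 = 5)
p = 5 (p = 0 - 1*(-5) = 0 + 5 = 5)
(o*r)*p = (1*10)*5 = 10*5 = 50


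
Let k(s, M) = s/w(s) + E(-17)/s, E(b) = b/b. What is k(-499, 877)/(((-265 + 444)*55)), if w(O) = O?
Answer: 498/4912655 ≈ 0.00010137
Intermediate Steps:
E(b) = 1
k(s, M) = 1 + 1/s (k(s, M) = s/s + 1/s = 1 + 1/s)
k(-499, 877)/(((-265 + 444)*55)) = ((1 - 499)/(-499))/(((-265 + 444)*55)) = (-1/499*(-498))/((179*55)) = (498/499)/9845 = (498/499)*(1/9845) = 498/4912655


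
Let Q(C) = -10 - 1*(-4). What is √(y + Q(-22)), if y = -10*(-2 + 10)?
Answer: I*√86 ≈ 9.2736*I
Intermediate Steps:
y = -80 (y = -10*8 = -80)
Q(C) = -6 (Q(C) = -10 + 4 = -6)
√(y + Q(-22)) = √(-80 - 6) = √(-86) = I*√86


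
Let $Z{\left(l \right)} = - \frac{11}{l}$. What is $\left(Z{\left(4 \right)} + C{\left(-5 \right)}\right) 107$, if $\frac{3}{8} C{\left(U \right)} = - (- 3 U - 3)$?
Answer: $- \frac{14873}{4} \approx -3718.3$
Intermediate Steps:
$C{\left(U \right)} = 8 + 8 U$ ($C{\left(U \right)} = \frac{8 \left(- (- 3 U - 3)\right)}{3} = \frac{8 \left(- (-3 - 3 U)\right)}{3} = \frac{8 \left(3 + 3 U\right)}{3} = 8 + 8 U$)
$\left(Z{\left(4 \right)} + C{\left(-5 \right)}\right) 107 = \left(- \frac{11}{4} + \left(8 + 8 \left(-5\right)\right)\right) 107 = \left(\left(-11\right) \frac{1}{4} + \left(8 - 40\right)\right) 107 = \left(- \frac{11}{4} - 32\right) 107 = \left(- \frac{139}{4}\right) 107 = - \frac{14873}{4}$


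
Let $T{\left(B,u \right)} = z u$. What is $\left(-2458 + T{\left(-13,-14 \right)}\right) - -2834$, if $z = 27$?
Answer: $-2$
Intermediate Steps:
$T{\left(B,u \right)} = 27 u$
$\left(-2458 + T{\left(-13,-14 \right)}\right) - -2834 = \left(-2458 + 27 \left(-14\right)\right) - -2834 = \left(-2458 - 378\right) + 2834 = -2836 + 2834 = -2$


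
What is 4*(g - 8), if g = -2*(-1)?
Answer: -24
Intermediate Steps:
g = 2
4*(g - 8) = 4*(2 - 8) = 4*(-6) = -24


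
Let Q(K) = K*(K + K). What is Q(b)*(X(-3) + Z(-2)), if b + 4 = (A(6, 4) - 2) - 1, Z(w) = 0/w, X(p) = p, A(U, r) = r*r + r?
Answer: -1014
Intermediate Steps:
A(U, r) = r + r² (A(U, r) = r² + r = r + r²)
Z(w) = 0
b = 13 (b = -4 + ((4*(1 + 4) - 2) - 1) = -4 + ((4*5 - 2) - 1) = -4 + ((20 - 2) - 1) = -4 + (18 - 1) = -4 + 17 = 13)
Q(K) = 2*K² (Q(K) = K*(2*K) = 2*K²)
Q(b)*(X(-3) + Z(-2)) = (2*13²)*(-3 + 0) = (2*169)*(-3) = 338*(-3) = -1014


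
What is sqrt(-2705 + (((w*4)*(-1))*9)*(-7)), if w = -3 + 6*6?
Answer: sqrt(5611) ≈ 74.907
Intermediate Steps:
w = 33 (w = -3 + 36 = 33)
sqrt(-2705 + (((w*4)*(-1))*9)*(-7)) = sqrt(-2705 + (((33*4)*(-1))*9)*(-7)) = sqrt(-2705 + ((132*(-1))*9)*(-7)) = sqrt(-2705 - 132*9*(-7)) = sqrt(-2705 - 1188*(-7)) = sqrt(-2705 + 8316) = sqrt(5611)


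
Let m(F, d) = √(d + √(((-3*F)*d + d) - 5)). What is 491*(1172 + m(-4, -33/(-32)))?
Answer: 575452 + 491*√(66 + 8*√538)/8 ≈ 5.7643e+5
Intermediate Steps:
m(F, d) = √(d + √(-5 + d - 3*F*d)) (m(F, d) = √(d + √((-3*F*d + d) - 5)) = √(d + √((d - 3*F*d) - 5)) = √(d + √(-5 + d - 3*F*d)))
491*(1172 + m(-4, -33/(-32))) = 491*(1172 + √(-33/(-32) + √(-5 - 33/(-32) - 3*(-4)*(-33/(-32))))) = 491*(1172 + √(-33*(-1/32) + √(-5 - 33*(-1/32) - 3*(-4)*(-33*(-1/32))))) = 491*(1172 + √(33/32 + √(-5 + 33/32 - 3*(-4)*33/32))) = 491*(1172 + √(33/32 + √(-5 + 33/32 + 99/8))) = 491*(1172 + √(33/32 + √(269/32))) = 491*(1172 + √(33/32 + √538/8)) = 575452 + 491*√(33/32 + √538/8)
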